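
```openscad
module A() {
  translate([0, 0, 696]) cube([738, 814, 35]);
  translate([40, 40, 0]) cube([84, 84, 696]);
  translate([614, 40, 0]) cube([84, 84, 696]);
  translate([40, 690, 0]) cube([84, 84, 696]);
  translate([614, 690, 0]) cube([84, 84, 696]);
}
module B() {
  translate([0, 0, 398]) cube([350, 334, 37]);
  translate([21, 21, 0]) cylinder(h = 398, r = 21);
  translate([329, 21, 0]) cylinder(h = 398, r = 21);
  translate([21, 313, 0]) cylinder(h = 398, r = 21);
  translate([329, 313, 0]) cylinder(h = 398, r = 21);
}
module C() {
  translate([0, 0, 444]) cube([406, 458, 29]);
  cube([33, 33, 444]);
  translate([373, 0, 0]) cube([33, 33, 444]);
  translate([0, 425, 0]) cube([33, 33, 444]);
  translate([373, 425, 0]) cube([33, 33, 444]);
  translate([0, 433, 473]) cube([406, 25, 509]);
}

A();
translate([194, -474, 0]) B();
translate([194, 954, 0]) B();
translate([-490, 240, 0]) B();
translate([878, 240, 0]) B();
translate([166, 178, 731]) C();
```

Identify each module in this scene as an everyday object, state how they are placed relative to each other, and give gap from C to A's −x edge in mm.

A is a table. B is a stool. C is a chair. Four stools sit around the table at the −y, +y, −x, +x sides. The chair is on top of the table, centred. The gap from the chair to the table's −x edge is 166 mm.

The chair's min-x is at 166; the table's min-x is 0; gap = 166 mm.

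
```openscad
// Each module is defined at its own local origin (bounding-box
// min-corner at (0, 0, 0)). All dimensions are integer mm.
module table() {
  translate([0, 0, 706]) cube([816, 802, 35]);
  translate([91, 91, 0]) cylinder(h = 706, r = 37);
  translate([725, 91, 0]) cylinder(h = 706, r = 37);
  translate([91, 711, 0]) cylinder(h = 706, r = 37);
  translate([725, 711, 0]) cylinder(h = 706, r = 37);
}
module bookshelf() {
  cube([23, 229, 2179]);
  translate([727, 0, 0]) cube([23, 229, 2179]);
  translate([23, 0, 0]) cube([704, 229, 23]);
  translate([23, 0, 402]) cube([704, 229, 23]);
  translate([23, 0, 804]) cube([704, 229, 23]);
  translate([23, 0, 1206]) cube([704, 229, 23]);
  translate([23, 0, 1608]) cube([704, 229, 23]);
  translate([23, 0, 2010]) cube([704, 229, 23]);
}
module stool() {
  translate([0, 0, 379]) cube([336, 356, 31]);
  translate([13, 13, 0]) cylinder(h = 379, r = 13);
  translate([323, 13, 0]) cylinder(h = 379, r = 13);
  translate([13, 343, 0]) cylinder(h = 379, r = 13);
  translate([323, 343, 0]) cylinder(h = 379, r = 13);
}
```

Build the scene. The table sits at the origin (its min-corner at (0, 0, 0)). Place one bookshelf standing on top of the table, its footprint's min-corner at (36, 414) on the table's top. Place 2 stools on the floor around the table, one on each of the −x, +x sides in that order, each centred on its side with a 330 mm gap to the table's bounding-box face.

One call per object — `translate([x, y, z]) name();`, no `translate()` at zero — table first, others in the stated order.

table();
translate([36, 414, 741]) bookshelf();
translate([-666, 223, 0]) stool();
translate([1146, 223, 0]) stool();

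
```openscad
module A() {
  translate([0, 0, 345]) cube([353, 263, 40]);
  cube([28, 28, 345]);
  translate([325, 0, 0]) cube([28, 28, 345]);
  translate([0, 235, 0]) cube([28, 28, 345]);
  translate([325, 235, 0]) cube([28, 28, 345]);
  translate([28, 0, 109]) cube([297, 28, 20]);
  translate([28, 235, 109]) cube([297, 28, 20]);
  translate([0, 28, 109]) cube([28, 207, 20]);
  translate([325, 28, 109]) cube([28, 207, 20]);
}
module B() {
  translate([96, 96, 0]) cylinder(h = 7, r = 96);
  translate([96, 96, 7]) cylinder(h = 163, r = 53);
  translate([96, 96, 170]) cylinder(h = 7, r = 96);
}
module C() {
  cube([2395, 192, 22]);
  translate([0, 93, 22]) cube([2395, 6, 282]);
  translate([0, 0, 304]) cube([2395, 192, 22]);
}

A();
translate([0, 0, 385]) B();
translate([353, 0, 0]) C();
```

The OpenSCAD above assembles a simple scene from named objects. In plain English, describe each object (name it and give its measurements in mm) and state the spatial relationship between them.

A is a four-legged stool. The seat is 353×263 mm, 40 mm thick, top at z = 385 mm. It stands on four square legs, each 28×28 mm in cross-section, from z = 0 to the seat underside, each flush with a corner of the seat. Four stretchers, 28 mm wide and 20 mm tall, connect adjacent legs with their undersides at z = 109 mm, each running between the inner faces of the legs it joins and aligned with the legs' outer faces on the other axis.

B is a spool: two coaxial disc flanges of radius 96 mm and thickness 7 mm, joined by a core cylinder of radius 53 mm and height 163 mm. The lower flange rests on z = 0 and the three cylinders share a vertical axis.

C is an I-beam lying along x, 2395 mm long. Overall section height 326 mm. Two flanges 192 mm wide (y) and 22 mm thick, one on the floor and one at the top; a web 6 mm thick runs between them, centred on the flange width.

The spool is on top of the stool. The I-beam is against the stool's +x side, with their −y faces flush.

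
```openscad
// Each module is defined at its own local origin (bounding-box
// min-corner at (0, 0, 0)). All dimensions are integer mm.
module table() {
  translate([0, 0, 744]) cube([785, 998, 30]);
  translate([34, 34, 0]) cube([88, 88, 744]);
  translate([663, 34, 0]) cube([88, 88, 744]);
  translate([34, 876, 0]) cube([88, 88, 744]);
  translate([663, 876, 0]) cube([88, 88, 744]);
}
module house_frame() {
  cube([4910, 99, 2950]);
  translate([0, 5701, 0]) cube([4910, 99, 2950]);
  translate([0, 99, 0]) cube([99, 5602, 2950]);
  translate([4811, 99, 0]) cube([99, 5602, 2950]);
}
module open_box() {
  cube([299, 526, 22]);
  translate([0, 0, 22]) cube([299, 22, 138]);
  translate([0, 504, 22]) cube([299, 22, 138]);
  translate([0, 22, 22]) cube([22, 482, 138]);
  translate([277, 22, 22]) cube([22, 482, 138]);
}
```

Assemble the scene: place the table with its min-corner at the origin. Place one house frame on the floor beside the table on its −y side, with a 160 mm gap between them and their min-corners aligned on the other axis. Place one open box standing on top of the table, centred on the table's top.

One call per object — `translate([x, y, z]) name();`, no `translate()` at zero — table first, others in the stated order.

table();
translate([0, -5960, 0]) house_frame();
translate([243, 236, 774]) open_box();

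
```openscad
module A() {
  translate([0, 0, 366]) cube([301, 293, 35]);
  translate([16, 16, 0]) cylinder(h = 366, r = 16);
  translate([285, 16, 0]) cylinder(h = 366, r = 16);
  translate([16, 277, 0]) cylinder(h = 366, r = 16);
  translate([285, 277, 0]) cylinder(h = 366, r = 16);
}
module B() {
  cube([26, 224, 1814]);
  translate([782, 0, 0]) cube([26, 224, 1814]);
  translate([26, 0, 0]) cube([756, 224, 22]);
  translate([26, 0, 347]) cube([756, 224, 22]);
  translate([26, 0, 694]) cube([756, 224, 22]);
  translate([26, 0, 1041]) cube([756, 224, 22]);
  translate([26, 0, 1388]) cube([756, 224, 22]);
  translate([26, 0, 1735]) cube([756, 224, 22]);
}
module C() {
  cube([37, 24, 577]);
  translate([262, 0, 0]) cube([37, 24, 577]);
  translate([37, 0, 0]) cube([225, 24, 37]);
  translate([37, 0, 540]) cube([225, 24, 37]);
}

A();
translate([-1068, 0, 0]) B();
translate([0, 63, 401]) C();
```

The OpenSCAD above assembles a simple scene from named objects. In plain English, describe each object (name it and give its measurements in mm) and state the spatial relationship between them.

A is a four-legged stool. The seat is a 301×293×35 mm slab whose top surface is at z = 401 mm; four round legs, each 32 mm in diameter, run from the floor (z = 0) to the underside of the seat, each leg's axis is inset half a diameter from the nearest pair of seat edges (so the leg's bounding box is flush with the corner).

B is an open bookshelf. Two side panels, each 26 mm thick, 224 mm deep and 1814 mm tall, stand 808 mm apart (outside-to-outside). Between them sit 6 shelves, each 22 mm thick and 224 mm deep, spanning the full gap between the sides. The bottom shelf rests on the floor (its underside at z = 0) and the clear gap between one shelf's top and the next shelf's underside is 325 mm.

C is a rectangular picture frame lying in the x–z plane (depth along y). The opening is 225 mm wide (x) by 503 mm tall (z), surrounded by a border 37 mm wide on all four sides. The frame is 24 mm deep and is made of two full-height vertical stiles with two horizontal rails fitted between them.

The bookshelf is on the floor beside the stool on its −x side. The picture frame is on top of the stool.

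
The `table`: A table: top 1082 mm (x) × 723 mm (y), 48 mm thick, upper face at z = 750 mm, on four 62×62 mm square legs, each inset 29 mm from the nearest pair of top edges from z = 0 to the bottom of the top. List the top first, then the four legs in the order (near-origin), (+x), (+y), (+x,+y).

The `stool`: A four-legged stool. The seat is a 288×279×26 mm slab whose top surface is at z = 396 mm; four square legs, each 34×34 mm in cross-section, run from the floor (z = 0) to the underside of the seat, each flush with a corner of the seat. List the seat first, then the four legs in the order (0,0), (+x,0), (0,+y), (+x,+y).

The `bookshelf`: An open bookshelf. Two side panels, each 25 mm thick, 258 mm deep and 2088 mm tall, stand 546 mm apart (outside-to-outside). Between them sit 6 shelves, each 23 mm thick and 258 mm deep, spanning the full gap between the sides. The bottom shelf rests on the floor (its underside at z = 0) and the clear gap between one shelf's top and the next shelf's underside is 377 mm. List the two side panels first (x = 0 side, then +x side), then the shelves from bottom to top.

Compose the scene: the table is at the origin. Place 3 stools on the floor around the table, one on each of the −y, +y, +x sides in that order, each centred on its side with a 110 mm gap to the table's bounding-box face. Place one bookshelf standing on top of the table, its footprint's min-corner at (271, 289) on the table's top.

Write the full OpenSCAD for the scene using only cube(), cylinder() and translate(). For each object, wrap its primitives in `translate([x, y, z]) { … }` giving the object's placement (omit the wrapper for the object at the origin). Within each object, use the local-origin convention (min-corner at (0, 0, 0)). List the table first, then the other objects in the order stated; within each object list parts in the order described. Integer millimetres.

translate([0, 0, 702]) cube([1082, 723, 48]);
translate([29, 29, 0]) cube([62, 62, 702]);
translate([991, 29, 0]) cube([62, 62, 702]);
translate([29, 632, 0]) cube([62, 62, 702]);
translate([991, 632, 0]) cube([62, 62, 702]);
translate([397, -389, 0]) {
  translate([0, 0, 370]) cube([288, 279, 26]);
  cube([34, 34, 370]);
  translate([254, 0, 0]) cube([34, 34, 370]);
  translate([0, 245, 0]) cube([34, 34, 370]);
  translate([254, 245, 0]) cube([34, 34, 370]);
}
translate([397, 833, 0]) {
  translate([0, 0, 370]) cube([288, 279, 26]);
  cube([34, 34, 370]);
  translate([254, 0, 0]) cube([34, 34, 370]);
  translate([0, 245, 0]) cube([34, 34, 370]);
  translate([254, 245, 0]) cube([34, 34, 370]);
}
translate([1192, 222, 0]) {
  translate([0, 0, 370]) cube([288, 279, 26]);
  cube([34, 34, 370]);
  translate([254, 0, 0]) cube([34, 34, 370]);
  translate([0, 245, 0]) cube([34, 34, 370]);
  translate([254, 245, 0]) cube([34, 34, 370]);
}
translate([271, 289, 750]) {
  cube([25, 258, 2088]);
  translate([521, 0, 0]) cube([25, 258, 2088]);
  translate([25, 0, 0]) cube([496, 258, 23]);
  translate([25, 0, 400]) cube([496, 258, 23]);
  translate([25, 0, 800]) cube([496, 258, 23]);
  translate([25, 0, 1200]) cube([496, 258, 23]);
  translate([25, 0, 1600]) cube([496, 258, 23]);
  translate([25, 0, 2000]) cube([496, 258, 23]);
}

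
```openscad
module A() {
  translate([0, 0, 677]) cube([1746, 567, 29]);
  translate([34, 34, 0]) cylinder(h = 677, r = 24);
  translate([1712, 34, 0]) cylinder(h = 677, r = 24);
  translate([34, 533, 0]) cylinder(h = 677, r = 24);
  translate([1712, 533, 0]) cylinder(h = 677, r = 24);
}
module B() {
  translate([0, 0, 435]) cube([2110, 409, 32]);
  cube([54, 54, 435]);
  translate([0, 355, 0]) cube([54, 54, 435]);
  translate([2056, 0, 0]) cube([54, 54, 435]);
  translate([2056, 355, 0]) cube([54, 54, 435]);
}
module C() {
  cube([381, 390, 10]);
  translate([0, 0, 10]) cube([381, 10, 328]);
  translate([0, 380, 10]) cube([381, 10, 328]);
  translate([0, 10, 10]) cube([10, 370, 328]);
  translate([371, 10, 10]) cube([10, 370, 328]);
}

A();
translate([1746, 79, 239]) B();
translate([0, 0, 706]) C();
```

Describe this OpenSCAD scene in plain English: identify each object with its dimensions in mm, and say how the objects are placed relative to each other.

A is a table with a 1746×567 mm rectangular top, 29 mm thick, top surface at z = 706 mm, supported by four round legs of 48 mm diameter, each leg's bounding box inset 10 mm from the nearest pair of top edges, running from the floor.

B is a bench: a 2110×409 mm seat slab, 32 mm thick, top at z = 467 mm, on four 54×54 mm square legs flush with the seat corners and standing on z = 0.

C is an open storage box with external size 381×390×338 mm and wall thickness 10 mm (the base is also 10 mm thick). The base covers the whole footprint; the four walls stand on the base, with the y-facing walls full-width and the x-facing walls fitting between their inner faces.

The bench is beside the table with their tops flush at z = 706. The open box is on top of the table.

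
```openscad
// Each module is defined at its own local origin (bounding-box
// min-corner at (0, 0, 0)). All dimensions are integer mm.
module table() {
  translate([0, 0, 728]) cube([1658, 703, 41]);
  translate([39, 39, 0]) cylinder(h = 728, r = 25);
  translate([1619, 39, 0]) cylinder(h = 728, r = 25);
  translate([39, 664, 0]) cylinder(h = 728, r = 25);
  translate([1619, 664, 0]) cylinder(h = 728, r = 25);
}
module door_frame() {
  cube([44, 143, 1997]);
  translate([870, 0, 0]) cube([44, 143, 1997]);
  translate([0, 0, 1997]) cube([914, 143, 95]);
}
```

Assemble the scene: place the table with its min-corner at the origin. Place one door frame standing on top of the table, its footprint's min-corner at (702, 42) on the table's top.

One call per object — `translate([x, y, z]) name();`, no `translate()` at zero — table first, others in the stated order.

table();
translate([702, 42, 769]) door_frame();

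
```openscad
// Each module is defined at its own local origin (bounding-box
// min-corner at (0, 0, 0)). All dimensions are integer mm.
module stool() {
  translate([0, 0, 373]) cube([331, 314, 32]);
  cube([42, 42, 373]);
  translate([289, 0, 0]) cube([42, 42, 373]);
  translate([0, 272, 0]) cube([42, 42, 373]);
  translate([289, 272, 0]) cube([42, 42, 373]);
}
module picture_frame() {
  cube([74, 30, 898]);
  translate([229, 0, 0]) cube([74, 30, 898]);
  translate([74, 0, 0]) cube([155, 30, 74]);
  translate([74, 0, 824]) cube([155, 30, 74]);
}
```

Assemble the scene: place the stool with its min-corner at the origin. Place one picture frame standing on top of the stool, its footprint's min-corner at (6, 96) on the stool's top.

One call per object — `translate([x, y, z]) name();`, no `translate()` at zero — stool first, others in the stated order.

stool();
translate([6, 96, 405]) picture_frame();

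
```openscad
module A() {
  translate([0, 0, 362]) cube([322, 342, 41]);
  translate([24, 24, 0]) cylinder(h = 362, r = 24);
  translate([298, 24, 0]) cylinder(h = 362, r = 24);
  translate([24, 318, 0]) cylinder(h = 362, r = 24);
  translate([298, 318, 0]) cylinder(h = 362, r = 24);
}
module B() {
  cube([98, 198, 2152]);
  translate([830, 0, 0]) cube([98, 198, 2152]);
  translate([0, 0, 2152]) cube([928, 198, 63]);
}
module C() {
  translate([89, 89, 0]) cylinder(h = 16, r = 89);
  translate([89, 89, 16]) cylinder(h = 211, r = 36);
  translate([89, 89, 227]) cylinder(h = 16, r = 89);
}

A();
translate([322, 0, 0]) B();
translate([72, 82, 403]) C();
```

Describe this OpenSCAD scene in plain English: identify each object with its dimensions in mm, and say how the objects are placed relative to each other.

A is a four-legged stool. The seat is 322×342 mm, 41 mm thick, top at z = 403 mm. It stands on four round legs, each 48 mm in diameter, from z = 0 to the seat underside, each leg's axis is inset half a diameter from the nearest pair of seat edges (so the leg's bounding box is flush with the corner).

B is a door frame. The clear opening is 732 mm wide and 2152 mm high. Two 98 mm wide jambs, 198 mm deep, stand either side of the opening from the floor to the top of the opening. A 63 mm thick head sits across the top of both jambs, spanning the full outside width of the frame.

C is a spool: two coaxial disc flanges of radius 89 mm and thickness 16 mm, joined by a core cylinder of radius 36 mm and height 211 mm. The lower flange rests on z = 0 and the three cylinders share a vertical axis.

The door frame is against the stool's +x side, with their −y faces flush. The spool is on top of the stool, centred.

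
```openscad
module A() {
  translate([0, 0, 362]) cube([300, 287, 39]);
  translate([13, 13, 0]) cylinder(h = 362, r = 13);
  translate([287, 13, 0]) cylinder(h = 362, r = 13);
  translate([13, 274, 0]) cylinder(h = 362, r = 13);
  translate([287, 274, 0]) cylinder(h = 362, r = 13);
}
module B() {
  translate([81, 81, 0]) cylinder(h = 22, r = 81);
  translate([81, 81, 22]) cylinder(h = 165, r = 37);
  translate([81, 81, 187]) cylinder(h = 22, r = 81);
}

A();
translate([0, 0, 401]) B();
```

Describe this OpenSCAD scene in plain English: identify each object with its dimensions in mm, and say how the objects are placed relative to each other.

A is a four-legged stool. The seat is a 300×287×39 mm slab whose top surface is at z = 401 mm; four round legs, each 26 mm in diameter, run from the floor (z = 0) to the underside of the seat, each leg's axis is inset half a diameter from the nearest pair of seat edges (so the leg's bounding box is flush with the corner).

B is a spool: two coaxial disc flanges of radius 81 mm and thickness 22 mm, joined by a core cylinder of radius 37 mm and height 165 mm. The lower flange rests on z = 0 and the three cylinders share a vertical axis.

The spool is on top of the stool.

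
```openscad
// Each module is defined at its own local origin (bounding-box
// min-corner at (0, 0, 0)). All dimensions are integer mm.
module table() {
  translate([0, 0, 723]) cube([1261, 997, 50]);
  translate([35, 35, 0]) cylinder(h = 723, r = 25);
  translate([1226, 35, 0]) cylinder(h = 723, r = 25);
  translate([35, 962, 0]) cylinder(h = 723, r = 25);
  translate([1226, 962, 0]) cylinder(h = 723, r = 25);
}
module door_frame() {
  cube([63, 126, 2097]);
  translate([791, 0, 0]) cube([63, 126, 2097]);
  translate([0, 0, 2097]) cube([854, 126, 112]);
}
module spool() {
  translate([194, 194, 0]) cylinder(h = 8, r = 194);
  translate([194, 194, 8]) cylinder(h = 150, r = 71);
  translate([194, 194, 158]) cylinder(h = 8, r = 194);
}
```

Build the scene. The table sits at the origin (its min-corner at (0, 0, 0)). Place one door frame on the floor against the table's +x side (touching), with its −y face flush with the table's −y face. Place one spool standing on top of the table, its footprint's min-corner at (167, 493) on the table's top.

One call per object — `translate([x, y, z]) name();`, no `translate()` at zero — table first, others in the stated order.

table();
translate([1261, 0, 0]) door_frame();
translate([167, 493, 773]) spool();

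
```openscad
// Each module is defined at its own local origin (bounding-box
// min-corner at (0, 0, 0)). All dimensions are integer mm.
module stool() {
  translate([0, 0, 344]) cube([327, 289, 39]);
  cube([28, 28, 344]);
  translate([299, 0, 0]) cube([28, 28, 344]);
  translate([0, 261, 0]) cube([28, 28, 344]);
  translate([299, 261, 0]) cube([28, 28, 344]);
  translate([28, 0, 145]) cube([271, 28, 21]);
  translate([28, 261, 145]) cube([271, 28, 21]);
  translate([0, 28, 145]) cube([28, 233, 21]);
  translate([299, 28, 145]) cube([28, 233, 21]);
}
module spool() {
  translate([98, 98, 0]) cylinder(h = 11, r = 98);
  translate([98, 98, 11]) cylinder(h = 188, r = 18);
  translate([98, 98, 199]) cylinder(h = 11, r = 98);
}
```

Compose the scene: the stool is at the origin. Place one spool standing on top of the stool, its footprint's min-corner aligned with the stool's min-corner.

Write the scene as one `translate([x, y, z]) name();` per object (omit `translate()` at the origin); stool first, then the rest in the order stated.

stool();
translate([0, 0, 383]) spool();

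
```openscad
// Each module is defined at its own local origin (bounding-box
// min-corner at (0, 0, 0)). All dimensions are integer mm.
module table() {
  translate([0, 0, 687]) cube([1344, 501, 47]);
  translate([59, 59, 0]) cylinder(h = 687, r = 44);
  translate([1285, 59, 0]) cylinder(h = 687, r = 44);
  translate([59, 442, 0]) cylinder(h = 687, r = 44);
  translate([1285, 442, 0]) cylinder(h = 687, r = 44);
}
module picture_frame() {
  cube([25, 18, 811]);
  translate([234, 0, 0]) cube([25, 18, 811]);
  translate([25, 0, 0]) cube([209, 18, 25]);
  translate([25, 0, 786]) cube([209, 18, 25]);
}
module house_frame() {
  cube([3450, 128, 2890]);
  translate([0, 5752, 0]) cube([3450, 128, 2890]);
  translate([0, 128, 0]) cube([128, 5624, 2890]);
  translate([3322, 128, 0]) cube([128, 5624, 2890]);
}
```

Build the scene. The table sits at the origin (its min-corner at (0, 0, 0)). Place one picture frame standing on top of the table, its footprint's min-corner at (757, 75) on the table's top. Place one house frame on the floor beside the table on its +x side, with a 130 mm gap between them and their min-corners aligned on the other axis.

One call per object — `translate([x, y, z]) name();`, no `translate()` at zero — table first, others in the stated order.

table();
translate([757, 75, 734]) picture_frame();
translate([1474, 0, 0]) house_frame();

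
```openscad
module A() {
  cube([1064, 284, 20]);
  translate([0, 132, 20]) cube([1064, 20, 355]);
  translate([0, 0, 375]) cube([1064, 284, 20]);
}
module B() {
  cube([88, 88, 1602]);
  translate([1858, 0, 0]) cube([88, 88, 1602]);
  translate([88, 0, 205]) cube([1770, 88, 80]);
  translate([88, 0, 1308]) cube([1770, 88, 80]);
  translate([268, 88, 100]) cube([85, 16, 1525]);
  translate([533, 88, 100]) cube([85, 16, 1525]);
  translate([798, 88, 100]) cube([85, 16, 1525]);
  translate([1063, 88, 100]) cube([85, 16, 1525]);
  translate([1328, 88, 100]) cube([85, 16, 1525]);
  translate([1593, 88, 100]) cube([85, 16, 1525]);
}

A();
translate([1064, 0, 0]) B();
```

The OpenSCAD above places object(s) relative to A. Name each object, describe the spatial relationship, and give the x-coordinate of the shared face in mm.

The I-beam's +x face and the fence section's −x face are both at x = 1064 mm.

A is an I-beam. B is a fence section. The fence section is against the I-beam's +x side, with their −y faces flush. The x-coordinate of the shared face is 1064 mm.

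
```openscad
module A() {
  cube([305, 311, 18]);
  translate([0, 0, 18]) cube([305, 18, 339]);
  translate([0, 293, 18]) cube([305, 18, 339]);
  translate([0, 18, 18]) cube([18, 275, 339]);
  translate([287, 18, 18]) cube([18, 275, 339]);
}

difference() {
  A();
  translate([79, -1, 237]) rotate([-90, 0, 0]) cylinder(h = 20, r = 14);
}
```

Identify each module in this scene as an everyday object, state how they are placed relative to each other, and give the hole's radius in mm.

A is an open box. The open box has a circular hole through its front wall. The hole's radius is 14 mm.

The subtracted cylinder has r = 14 mm.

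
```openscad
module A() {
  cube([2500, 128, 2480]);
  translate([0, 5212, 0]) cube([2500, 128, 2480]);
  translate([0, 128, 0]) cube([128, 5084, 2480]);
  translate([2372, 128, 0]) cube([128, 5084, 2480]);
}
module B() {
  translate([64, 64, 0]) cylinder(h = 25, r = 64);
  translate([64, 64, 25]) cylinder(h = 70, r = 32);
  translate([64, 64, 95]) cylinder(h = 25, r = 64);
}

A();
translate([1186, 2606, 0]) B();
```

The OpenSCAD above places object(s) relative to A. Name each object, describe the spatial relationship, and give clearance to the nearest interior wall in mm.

Clearances: x = 1058, y = 2478; minimum 1058 mm.

A is a house frame. B is a spool. The spool sits inside the house frame, centred. The clearance to the nearest interior wall is 1058 mm.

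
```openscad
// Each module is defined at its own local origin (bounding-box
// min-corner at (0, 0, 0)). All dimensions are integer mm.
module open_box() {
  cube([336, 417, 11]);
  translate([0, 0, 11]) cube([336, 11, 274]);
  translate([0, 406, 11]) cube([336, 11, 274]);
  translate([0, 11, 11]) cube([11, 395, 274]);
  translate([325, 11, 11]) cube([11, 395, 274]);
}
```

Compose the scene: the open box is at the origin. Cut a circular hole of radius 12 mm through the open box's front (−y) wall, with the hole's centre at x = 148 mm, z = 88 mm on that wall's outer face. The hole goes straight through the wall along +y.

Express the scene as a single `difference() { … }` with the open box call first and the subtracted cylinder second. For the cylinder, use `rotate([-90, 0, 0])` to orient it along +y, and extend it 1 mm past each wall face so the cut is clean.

difference() {
  open_box();
  translate([148, -1, 88]) rotate([-90, 0, 0]) cylinder(h = 13, r = 12);
}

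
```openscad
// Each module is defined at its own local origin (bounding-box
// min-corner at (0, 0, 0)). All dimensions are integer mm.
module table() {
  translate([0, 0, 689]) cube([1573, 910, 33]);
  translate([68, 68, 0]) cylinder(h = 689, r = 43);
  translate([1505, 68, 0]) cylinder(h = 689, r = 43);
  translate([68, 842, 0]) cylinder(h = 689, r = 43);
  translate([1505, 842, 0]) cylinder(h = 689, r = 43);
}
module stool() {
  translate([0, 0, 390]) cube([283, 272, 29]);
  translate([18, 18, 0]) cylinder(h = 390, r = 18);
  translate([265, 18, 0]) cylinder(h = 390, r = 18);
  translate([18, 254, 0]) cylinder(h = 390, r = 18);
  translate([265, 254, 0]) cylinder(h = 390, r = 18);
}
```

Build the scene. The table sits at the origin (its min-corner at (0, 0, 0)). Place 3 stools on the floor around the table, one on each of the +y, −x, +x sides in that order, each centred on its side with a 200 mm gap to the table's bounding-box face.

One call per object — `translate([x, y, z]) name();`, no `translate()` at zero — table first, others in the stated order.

table();
translate([645, 1110, 0]) stool();
translate([-483, 319, 0]) stool();
translate([1773, 319, 0]) stool();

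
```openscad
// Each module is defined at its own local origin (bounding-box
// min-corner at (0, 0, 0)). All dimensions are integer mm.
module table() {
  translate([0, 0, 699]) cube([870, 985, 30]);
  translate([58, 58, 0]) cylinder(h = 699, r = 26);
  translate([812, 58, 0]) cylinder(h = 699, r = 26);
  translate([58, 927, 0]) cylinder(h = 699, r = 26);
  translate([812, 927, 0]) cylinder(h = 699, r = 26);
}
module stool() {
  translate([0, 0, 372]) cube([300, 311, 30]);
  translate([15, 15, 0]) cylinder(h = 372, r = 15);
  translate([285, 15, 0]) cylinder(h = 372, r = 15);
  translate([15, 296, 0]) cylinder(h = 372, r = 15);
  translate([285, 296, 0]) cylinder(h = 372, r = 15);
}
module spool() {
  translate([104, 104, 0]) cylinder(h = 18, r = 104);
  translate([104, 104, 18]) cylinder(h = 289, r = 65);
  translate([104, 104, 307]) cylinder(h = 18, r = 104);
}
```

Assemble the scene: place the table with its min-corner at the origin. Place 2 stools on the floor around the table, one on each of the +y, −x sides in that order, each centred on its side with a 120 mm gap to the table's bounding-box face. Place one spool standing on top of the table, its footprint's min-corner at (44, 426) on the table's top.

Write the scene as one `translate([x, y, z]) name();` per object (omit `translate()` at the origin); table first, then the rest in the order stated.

table();
translate([285, 1105, 0]) stool();
translate([-420, 337, 0]) stool();
translate([44, 426, 729]) spool();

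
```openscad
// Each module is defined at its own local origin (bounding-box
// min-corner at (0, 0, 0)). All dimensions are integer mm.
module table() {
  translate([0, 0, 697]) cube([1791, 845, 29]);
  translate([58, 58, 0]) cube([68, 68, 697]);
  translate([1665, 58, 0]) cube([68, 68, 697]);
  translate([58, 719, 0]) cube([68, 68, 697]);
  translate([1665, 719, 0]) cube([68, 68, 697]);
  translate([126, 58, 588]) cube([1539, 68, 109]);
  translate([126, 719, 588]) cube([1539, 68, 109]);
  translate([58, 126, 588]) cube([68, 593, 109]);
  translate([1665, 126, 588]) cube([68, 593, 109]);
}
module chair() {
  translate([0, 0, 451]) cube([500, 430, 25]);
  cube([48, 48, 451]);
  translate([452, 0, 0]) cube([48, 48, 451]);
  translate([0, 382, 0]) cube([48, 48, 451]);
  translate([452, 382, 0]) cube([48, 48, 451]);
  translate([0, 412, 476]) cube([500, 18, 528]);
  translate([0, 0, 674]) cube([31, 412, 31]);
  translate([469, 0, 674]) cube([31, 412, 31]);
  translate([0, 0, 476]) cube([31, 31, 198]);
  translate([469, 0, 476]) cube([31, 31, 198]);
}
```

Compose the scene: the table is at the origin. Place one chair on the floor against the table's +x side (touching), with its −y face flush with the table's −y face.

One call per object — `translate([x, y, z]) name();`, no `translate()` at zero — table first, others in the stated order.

table();
translate([1791, 0, 0]) chair();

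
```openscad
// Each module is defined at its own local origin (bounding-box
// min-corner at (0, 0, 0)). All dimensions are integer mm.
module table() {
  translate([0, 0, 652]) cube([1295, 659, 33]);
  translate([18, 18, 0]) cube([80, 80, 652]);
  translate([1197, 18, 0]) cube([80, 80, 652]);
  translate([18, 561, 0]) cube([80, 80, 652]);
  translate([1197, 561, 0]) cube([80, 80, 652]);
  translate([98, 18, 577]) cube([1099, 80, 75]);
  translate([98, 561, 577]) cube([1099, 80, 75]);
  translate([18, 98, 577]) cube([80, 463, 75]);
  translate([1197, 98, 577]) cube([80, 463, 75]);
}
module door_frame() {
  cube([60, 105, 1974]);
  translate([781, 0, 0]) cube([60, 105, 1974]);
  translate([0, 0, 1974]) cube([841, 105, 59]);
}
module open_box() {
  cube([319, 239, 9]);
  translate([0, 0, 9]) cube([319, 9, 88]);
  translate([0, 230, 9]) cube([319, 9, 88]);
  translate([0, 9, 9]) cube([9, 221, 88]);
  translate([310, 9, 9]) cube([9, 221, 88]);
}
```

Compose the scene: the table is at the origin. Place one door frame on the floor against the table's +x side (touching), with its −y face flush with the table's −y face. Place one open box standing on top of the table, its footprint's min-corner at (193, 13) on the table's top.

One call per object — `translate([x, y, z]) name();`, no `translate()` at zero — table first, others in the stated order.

table();
translate([1295, 0, 0]) door_frame();
translate([193, 13, 685]) open_box();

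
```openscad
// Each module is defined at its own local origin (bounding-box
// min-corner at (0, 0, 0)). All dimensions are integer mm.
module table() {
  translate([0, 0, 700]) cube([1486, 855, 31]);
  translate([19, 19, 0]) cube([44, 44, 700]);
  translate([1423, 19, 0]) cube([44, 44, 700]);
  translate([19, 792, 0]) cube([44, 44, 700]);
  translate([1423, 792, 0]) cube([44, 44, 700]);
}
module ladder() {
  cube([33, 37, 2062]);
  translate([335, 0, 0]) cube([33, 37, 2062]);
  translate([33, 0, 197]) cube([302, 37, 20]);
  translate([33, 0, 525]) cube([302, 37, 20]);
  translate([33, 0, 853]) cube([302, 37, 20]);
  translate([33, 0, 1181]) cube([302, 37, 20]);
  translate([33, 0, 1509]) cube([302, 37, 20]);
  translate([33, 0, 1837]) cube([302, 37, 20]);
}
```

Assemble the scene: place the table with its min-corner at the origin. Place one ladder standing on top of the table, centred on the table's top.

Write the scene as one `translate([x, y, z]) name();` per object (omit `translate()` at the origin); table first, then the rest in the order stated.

table();
translate([559, 409, 731]) ladder();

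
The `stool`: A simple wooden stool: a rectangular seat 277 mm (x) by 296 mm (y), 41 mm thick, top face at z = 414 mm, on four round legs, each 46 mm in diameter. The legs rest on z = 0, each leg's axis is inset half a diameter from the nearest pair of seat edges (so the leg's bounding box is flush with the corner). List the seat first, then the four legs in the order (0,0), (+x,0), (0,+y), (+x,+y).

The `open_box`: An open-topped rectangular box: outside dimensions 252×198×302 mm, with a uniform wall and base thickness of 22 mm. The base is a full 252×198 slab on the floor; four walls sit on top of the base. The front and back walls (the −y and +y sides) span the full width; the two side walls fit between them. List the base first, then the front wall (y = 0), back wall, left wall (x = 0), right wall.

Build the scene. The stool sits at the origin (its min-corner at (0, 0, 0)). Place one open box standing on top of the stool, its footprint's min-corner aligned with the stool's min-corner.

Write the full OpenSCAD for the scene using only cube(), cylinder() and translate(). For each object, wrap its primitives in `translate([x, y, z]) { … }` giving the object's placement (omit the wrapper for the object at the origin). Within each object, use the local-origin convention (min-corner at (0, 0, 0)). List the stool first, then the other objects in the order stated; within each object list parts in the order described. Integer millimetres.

translate([0, 0, 373]) cube([277, 296, 41]);
translate([23, 23, 0]) cylinder(h = 373, r = 23);
translate([254, 23, 0]) cylinder(h = 373, r = 23);
translate([23, 273, 0]) cylinder(h = 373, r = 23);
translate([254, 273, 0]) cylinder(h = 373, r = 23);
translate([0, 0, 414]) {
  cube([252, 198, 22]);
  translate([0, 0, 22]) cube([252, 22, 280]);
  translate([0, 176, 22]) cube([252, 22, 280]);
  translate([0, 22, 22]) cube([22, 154, 280]);
  translate([230, 22, 22]) cube([22, 154, 280]);
}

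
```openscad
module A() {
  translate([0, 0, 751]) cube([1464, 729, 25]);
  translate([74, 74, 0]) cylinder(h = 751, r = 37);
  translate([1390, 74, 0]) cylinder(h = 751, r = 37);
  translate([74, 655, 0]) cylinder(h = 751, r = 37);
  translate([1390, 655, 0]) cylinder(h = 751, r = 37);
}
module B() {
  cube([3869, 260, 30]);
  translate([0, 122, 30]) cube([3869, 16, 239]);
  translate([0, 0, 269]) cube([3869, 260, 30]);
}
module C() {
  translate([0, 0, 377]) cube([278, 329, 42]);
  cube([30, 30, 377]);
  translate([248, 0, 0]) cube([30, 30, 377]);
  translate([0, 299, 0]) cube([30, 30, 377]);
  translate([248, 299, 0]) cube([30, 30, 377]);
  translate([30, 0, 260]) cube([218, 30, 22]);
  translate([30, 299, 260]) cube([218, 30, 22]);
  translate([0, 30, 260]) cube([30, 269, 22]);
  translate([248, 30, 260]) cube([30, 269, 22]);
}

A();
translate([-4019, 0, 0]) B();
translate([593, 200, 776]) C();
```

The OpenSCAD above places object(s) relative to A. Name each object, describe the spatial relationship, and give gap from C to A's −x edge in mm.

A is a table. B is an I-beam. C is a stool. The I-beam is on the floor beside the table on its −x side. The stool is on top of the table, centred. The gap from the stool to the table's −x edge is 593 mm.

The stool's min-x is at 593; the table's min-x is 0; gap = 593 mm.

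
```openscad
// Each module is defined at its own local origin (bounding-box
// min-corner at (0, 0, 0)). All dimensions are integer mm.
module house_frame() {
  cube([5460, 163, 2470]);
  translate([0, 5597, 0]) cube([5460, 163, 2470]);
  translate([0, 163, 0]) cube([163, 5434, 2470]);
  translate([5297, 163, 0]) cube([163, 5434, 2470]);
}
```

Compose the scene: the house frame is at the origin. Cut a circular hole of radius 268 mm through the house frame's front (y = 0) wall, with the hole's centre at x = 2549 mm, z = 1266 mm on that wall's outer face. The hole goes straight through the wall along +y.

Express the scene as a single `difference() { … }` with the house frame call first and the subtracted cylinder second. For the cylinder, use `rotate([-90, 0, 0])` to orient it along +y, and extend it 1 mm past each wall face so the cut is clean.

difference() {
  house_frame();
  translate([2549, -1, 1266]) rotate([-90, 0, 0]) cylinder(h = 165, r = 268);
}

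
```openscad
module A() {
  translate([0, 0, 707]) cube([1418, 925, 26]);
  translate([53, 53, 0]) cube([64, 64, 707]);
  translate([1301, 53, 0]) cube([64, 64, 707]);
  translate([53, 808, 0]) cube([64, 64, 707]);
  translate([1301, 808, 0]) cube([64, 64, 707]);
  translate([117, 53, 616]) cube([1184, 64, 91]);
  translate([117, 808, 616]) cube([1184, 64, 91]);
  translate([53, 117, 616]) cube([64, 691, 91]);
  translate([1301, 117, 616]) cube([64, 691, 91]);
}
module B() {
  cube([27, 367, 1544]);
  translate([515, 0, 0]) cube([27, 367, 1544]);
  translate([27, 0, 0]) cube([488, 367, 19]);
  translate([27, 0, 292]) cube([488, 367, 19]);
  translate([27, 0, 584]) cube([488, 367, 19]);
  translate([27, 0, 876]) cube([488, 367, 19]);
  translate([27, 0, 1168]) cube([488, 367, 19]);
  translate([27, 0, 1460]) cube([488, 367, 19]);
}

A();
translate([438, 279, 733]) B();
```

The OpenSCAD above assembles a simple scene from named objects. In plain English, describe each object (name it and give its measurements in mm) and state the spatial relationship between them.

A is a table with a 1418×925 mm rectangular top, 26 mm thick, top surface at z = 733 mm, supported by four 64×64 mm square legs, each inset 53 mm from the nearest pair of top edges, running from the floor. Four apron rails, 64 mm thick and 91 mm tall, run between adjacent legs with their top edges flush with the underside of the top and their outer faces flush with the legs' outer faces.

B is an open bookshelf. Two side panels, each 27 mm thick, 367 mm deep and 1544 mm tall, stand 542 mm apart (outside-to-outside). Between them sit 6 shelves, each 19 mm thick and 367 mm deep, spanning the full gap between the sides. The bottom shelf rests on the floor (its underside at z = 0) and the clear gap between one shelf's top and the next shelf's underside is 273 mm.

The bookshelf is on top of the table, centred.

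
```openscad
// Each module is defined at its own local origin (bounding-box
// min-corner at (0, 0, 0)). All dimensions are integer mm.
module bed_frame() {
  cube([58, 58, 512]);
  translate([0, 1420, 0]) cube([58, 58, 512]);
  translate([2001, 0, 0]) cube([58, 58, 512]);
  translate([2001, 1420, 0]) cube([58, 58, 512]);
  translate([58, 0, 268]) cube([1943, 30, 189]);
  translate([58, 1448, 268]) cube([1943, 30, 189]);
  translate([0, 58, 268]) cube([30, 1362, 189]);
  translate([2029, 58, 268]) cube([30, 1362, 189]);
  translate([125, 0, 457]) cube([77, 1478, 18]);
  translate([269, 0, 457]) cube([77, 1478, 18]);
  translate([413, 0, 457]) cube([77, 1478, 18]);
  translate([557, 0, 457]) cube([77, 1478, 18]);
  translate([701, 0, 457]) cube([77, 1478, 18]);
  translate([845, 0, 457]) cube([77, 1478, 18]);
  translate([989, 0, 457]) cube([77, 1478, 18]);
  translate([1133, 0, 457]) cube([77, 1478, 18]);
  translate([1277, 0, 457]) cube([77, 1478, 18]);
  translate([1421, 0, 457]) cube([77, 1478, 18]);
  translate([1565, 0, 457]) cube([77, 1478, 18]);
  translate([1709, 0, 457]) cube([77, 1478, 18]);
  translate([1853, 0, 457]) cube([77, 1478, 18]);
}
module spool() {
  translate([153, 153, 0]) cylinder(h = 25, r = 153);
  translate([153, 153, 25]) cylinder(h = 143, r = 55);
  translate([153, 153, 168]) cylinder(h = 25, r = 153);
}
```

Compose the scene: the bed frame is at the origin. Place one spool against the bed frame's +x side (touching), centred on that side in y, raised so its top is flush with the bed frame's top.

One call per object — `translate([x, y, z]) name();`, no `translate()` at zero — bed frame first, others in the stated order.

bed_frame();
translate([2059, 586, 319]) spool();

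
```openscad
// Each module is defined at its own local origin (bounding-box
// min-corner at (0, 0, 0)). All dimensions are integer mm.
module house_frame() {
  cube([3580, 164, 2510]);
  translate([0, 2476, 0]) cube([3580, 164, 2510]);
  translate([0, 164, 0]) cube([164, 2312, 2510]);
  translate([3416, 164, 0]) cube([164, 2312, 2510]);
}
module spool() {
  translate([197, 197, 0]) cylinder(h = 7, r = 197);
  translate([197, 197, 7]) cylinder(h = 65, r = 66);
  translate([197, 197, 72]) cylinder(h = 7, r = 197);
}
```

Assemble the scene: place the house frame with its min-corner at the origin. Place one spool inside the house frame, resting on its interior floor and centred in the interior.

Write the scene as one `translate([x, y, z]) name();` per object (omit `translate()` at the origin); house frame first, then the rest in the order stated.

house_frame();
translate([1593, 1123, 0]) spool();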